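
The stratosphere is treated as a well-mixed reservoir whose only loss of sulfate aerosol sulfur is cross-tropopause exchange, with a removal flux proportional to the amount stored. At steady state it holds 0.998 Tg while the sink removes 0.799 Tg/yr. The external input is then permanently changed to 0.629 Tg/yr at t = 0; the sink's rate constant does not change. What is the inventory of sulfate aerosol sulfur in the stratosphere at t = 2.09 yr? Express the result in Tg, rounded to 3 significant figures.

0.826 Tg

The sink rate constant is k = F₀/M₀ = 0.799/0.998 = 0.8006 yr⁻¹.
Solving dM/dt = F₁ − kM with M(0) = M₀ gives M(t) = F₁/k + (M₀ − F₁/k)·e^(−kt).
F₁/k = 0.629/0.8006 = 0.78566 Tg; kt = 0.8006 × 2.09 = 1.673, e^(−kt) = 0.1876.
M(2.09) = 0.78566 + (0.998 − 0.78566) × 0.1876 = 0.78566 + 0.03984 = 0.82550 Tg.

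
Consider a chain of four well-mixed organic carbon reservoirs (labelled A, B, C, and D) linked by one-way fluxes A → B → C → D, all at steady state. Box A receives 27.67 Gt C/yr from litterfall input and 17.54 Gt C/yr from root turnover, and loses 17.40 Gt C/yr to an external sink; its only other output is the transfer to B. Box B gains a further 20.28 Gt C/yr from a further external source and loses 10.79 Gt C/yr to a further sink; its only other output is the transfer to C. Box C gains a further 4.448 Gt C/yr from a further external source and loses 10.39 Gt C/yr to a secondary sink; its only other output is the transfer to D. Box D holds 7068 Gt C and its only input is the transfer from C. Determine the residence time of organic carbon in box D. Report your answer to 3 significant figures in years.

Box A: F(A→B) = (27.67 + 17.54) − 17.40 = 27.810 Gt C/yr.
Box B: F(B→C) = (27.810 + 20.28) − 10.79 = 37.300 Gt C/yr.
Box C: F(C→D) = (37.300 + 4.448) − 10.39 = 31.358 Gt C/yr.
Box D throughput = its input = 31.358 Gt C/yr; τ = 7068 / 31.358 = 225.4 yr.

225 yr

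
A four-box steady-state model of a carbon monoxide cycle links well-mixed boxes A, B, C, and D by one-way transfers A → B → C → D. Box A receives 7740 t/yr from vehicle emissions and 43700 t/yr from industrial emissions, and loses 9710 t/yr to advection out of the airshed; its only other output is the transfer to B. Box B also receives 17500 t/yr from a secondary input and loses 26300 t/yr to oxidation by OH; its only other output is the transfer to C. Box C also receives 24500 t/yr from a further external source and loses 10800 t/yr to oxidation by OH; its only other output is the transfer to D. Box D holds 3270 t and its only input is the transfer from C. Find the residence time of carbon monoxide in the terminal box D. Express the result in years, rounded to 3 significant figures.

Box A: F(A→B) = (7740 + 43700) − 9710 = 41730 t/yr.
Box B: F(B→C) = (41730 + 17500) − 26300 = 32930 t/yr.
Box C: F(C→D) = (32930 + 24500) − 10800 = 46630 t/yr.
Box D throughput = its input = 46630 t/yr; τ = 3270 / 46630 = 0.07013 yr.

0.0701 yr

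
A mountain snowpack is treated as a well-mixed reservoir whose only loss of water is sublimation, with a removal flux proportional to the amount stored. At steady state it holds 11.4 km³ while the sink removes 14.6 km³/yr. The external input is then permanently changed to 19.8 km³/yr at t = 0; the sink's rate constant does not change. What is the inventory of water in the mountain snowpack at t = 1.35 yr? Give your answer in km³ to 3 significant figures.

The sink rate constant is k = F₀/M₀ = 14.6/11.4 = 1.281 yr⁻¹.
Solving dM/dt = F₁ − kM with M(0) = M₀ gives M(t) = F₁/k + (M₀ − F₁/k)·e^(−kt).
F₁/k = 19.8/1.281 = 15.460 km³; kt = 1.281 × 1.35 = 1.729, e^(−kt) = 0.1775.
M(1.35) = 15.460 + (11.4 − 15.460) × 0.1775 = 15.460 − 0.7206 = 14.740 km³.

14.7 km³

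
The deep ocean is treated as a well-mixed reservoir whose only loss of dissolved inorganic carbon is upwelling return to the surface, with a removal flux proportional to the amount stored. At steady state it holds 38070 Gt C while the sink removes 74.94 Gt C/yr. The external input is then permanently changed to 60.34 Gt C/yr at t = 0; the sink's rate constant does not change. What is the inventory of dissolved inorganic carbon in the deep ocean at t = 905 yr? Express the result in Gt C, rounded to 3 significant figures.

31900 Gt C

The sink rate constant is k = F₀/M₀ = 74.94/38070 = 0.001968 yr⁻¹.
Solving dM/dt = F₁ − kM with M(0) = M₀ gives M(t) = F₁/k + (M₀ − F₁/k)·e^(−kt).
F₁/k = 60.34/0.001968 = 30653 Gt C; kt = 0.001968 × 905 = 1.781, e^(−kt) = 0.1684.
M(905) = 30653 + (38070 − 30653) × 0.1684 = 30653 + 1249 = 31902 Gt C.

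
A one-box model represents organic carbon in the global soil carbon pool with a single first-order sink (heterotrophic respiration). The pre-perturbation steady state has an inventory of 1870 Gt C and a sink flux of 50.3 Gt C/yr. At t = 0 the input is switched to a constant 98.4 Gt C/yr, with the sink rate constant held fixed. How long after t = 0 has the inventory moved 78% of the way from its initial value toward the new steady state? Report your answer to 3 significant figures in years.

τ = M₀/F₀ = 1870/50.3 = 37.18 yr.
The remaining gap fraction is e^(−t/τ); 78% covered ⇒ e^(−t/τ) = 0.220.
t = −τ ln(0.220) = 37.18 × 1.514 = 56.29 yr.

56.3 yr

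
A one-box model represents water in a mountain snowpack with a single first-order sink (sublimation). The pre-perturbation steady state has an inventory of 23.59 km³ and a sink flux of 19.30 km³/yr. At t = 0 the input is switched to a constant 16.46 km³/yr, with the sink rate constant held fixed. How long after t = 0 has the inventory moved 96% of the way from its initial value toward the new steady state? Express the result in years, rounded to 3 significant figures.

τ = M₀/F₀ = 23.59/19.30 = 1.222 yr.
The remaining gap fraction is e^(−t/τ); 96% covered ⇒ e^(−t/τ) = 0.0400.
t = −τ ln(0.0400) = 1.222 × 3.219 = 3.934 yr.

3.93 yr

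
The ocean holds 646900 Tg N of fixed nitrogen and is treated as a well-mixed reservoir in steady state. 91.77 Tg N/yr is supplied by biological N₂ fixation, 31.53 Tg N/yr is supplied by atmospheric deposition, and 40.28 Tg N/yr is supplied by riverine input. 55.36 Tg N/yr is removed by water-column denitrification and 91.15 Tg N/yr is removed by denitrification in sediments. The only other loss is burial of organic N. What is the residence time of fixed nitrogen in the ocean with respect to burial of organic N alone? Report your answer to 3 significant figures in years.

37900 yr

At steady state ΣF_in = ΣF_out.
ΣF_in = 91.77 + 31.53 + 40.28 = 163.58 Tg N/yr.
Burial of organic N flux = ΣF_in − (55.36 + 91.15) = 163.58 − 146.5 = 17.07 Tg N/yr.
τ = M / F = 646900 / 17.07 = 37900 yr.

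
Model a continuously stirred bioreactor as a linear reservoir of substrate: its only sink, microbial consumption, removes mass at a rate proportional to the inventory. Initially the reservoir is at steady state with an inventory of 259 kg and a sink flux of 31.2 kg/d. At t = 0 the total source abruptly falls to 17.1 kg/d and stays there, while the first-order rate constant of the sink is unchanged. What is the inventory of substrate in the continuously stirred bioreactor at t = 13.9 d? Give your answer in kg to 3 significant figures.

τ = M₀/F₀ = 259/31.2 = 8.301 d; rate constant k = 1/τ.
New steady state M_∞ = F₁/k = F₁·τ = 17.1 × 8.301 = 141.95 kg.
M(t) = M_∞ + (M₀ − M_∞)·e^(−t/τ); t/τ = 13.9/8.301 = 1.674, so e^(−t/τ) = 0.1874.
M(t) = 141.95 + 117.0 × 0.1874 = 163.89 kg.

164 kg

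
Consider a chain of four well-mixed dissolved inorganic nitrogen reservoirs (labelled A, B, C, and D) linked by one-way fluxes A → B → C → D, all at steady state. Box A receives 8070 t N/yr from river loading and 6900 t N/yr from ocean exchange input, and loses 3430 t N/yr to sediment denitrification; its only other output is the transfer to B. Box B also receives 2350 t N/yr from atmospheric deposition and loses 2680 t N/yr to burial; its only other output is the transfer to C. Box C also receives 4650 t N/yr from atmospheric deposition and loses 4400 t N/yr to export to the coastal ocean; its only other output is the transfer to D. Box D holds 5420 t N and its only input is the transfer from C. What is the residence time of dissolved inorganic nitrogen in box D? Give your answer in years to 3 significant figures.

Box A: F(A→B) = (8070 + 6900) − 3430 = 11540 t N/yr.
Box B: F(B→C) = (11540 + 2350) − 2680 = 11210 t N/yr.
Box C: F(C→D) = (11210 + 4650) − 4400 = 11460 t N/yr.
Box D throughput = its input = 11460 t N/yr; τ = 5420 / 11460 = 0.4729 yr.

0.473 yr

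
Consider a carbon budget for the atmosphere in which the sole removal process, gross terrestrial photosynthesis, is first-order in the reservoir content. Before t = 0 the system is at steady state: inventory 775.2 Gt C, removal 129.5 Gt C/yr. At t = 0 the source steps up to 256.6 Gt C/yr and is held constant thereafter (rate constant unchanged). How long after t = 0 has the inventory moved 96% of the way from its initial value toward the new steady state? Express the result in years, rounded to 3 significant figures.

19.3 yr

τ = M₀/F₀ = 775.2/129.5 = 5.986 yr.
The remaining gap fraction is e^(−t/τ); 96% covered ⇒ e^(−t/τ) = 0.0400.
t = −τ ln(0.0400) = 5.986 × 3.219 = 19.27 yr.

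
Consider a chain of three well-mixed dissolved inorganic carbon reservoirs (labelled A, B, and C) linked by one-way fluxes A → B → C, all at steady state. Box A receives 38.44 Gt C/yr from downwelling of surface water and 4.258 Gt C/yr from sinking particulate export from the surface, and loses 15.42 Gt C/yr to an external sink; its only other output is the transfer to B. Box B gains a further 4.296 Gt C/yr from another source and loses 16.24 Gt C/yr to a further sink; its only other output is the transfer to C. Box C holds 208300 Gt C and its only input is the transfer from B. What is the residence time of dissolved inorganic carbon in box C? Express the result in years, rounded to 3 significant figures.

13600 yr

Box A: F(A→B) = (38.44 + 4.258) − 15.42 = 27.278 Gt C/yr.
Box B: F(B→C) = (27.278 + 4.296) − 16.24 = 15.334 Gt C/yr.
Box C throughput = its input = 15.334 Gt C/yr; τ = 208300 / 15.334 = 13580 yr.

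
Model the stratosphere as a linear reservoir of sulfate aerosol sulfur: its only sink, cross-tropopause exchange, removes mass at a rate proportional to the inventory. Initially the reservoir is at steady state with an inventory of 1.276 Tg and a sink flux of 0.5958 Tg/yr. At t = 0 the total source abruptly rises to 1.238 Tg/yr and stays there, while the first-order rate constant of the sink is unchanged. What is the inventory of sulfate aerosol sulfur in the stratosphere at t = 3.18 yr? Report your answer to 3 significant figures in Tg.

Residence time τ = M₀/F₀ = 2.142 yr. The eventual steady state is M_∞ = M₀·(F₁/F₀) = 1.276 × 1.238/0.5958 = 2.6514 Tg.
The anomaly ΔM(t) = M(t) − M_∞ decays as ΔM₀·e^(−t/τ) with ΔM₀ = 1.276 − 2.6514 = −1.375 Tg.
At t = 3.18 yr, e^(−t/τ) = e^(−1.485) = 0.2265, so ΔM = −0.3116 Tg and M = 2.6514 − 0.3116 = 2.3398 Tg.

2.34 Tg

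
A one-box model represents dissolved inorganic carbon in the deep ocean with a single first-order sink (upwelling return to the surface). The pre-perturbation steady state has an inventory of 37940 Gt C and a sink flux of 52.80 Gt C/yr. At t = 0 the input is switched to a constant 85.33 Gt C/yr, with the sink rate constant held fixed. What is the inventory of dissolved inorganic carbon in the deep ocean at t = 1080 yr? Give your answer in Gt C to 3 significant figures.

56100 Gt C

The sink rate constant is k = F₀/M₀ = 52.80/37940 = 0.001392 yr⁻¹.
Solving dM/dt = F₁ − kM with M(0) = M₀ gives M(t) = F₁/k + (M₀ − F₁/k)·e^(−kt).
F₁/k = 85.33/0.001392 = 61315 Gt C; kt = 0.001392 × 1080 = 1.503, e^(−kt) = 0.2225.
M(1080) = 61315 + (37940 − 61315) × 0.2225 = 61315 − 5200 = 56115 Gt C.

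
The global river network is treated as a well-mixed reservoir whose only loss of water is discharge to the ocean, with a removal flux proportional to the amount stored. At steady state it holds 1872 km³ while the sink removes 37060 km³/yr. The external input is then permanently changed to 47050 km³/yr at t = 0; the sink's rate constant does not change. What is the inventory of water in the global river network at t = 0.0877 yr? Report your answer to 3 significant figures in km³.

τ = M₀/F₀ = 1872/37060 = 0.05051 yr; rate constant k = 1/τ.
New steady state M_∞ = F₁/k = F₁·τ = 47050 × 0.05051 = 2376.6 km³.
M(t) = M_∞ + (M₀ − M_∞)·e^(−t/τ); t/τ = 0.0877/0.05051 = 1.736, so e^(−t/τ) = 0.1762.
M(t) = 2376.6 − 504.6 × 0.1762 = 2287.7 km³.

2290 km³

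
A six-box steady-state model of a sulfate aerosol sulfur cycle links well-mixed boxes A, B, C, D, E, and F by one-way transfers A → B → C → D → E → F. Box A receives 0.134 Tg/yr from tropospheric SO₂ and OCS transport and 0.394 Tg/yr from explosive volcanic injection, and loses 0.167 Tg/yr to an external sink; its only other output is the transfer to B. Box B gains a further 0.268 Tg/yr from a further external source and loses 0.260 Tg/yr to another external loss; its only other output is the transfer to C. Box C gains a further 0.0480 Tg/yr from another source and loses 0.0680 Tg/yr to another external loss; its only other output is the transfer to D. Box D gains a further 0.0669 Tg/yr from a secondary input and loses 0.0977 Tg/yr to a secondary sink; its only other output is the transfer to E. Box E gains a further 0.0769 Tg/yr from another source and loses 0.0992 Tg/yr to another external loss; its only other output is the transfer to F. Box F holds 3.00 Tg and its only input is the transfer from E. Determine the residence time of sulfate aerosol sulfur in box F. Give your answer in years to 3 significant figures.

10.1 yr

Box A: F(A→B) = (0.134 + 0.394) − 0.167 = 0.36100 Tg/yr.
Box B: F(B→C) = (0.36100 + 0.268) − 0.260 = 0.36900 Tg/yr.
Box C: F(C→D) = (0.36900 + 0.0480) − 0.0680 = 0.34900 Tg/yr.
Box D: F(D→E) = (0.34900 + 0.0669) − 0.0977 = 0.31820 Tg/yr.
Box E: F(E→F) = (0.31820 + 0.0769) − 0.0992 = 0.29590 Tg/yr.
Box F throughput = its input = 0.29590 Tg/yr; τ = 3.00 / 0.29590 = 10.14 yr.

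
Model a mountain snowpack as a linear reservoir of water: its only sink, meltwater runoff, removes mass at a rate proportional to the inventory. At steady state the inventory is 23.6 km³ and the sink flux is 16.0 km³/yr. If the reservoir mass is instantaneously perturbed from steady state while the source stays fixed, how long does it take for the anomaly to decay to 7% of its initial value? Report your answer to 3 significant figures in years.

For a linear reservoir the anomaly decays as exp(−t/τ) with τ = M/F = 23.6/16.0 = 1.475 yr.
exp(−t/τ) = 0.07 ⇒ t = −τ ln(0.07) = 1.475 × 2.659 = 3.922 yr.

3.92 yr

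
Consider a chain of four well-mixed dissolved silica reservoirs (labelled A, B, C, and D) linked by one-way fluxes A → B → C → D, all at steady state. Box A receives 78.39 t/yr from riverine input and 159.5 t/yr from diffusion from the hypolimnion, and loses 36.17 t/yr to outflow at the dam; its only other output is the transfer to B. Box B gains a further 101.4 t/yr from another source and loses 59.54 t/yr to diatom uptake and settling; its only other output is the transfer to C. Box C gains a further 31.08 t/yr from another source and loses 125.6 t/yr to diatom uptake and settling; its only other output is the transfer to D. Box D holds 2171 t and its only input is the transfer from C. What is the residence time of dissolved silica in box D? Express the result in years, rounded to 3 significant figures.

Box A: F(A→B) = (78.39 + 159.5) − 36.17 = 201.72 t/yr.
Box B: F(B→C) = (201.72 + 101.4) − 59.54 = 243.58 t/yr.
Box C: F(C→D) = (243.58 + 31.08) − 125.6 = 149.06 t/yr.
Box D throughput = its input = 149.06 t/yr; τ = 2171 / 149.06 = 14.56 yr.

14.6 yr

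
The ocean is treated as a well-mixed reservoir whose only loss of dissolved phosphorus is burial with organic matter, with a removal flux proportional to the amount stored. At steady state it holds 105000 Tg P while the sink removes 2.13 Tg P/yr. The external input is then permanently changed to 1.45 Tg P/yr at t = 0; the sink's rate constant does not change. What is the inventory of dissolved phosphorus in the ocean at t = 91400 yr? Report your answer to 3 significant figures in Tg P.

76700 Tg P

The sink rate constant is k = F₀/M₀ = 2.13/105000 = 2.029×10^-5 yr⁻¹.
Solving dM/dt = F₁ − kM with M(0) = M₀ gives M(t) = F₁/k + (M₀ − F₁/k)·e^(−kt).
F₁/k = 1.45/2.029×10^-5 = 71479 Tg P; kt = 2.029×10^-5 × 91400 = 1.854, e^(−kt) = 0.1566.
M(91400) = 71479 + (105000 − 71479) × 0.1566 = 71479 + 5249 = 76728 Tg P.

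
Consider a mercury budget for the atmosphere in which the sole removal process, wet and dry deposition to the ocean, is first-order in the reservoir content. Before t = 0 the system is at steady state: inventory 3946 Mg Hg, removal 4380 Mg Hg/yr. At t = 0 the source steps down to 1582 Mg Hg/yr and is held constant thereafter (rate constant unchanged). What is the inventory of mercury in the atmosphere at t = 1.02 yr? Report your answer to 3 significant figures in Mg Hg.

Residence time τ = M₀/F₀ = 0.9009 yr. The eventual steady state is M_∞ = M₀·(F₁/F₀) = 3946 × 1582/4380 = 1425.2 Mg Hg.
The anomaly ΔM(t) = M(t) − M_∞ decays as ΔM₀·e^(−t/τ) with ΔM₀ = 3946 − 1425.2 = 2521 Mg Hg.
At t = 1.02 yr, e^(−t/τ) = e^(−1.132) = 0.3223, so ΔM = 812.5 Mg Hg and M = 1425.2 + 812.5 = 2237.8 Mg Hg.

2240 Mg Hg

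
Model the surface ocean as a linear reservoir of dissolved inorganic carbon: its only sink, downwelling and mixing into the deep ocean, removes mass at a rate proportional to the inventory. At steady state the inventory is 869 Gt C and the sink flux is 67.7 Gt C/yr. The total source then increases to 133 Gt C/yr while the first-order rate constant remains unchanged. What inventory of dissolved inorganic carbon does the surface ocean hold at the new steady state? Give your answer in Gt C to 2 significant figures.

1700 Gt C

Rate constant k = F/M = 67.7 / 869 = 0.07791 yr⁻¹.
At the new steady state, source = k·M_new ⇒ M_new = 133 / 0.07791 = 1707 Gt C.
(Equivalently M_new = M × F_new/F_old = 869 × 133/67.7.)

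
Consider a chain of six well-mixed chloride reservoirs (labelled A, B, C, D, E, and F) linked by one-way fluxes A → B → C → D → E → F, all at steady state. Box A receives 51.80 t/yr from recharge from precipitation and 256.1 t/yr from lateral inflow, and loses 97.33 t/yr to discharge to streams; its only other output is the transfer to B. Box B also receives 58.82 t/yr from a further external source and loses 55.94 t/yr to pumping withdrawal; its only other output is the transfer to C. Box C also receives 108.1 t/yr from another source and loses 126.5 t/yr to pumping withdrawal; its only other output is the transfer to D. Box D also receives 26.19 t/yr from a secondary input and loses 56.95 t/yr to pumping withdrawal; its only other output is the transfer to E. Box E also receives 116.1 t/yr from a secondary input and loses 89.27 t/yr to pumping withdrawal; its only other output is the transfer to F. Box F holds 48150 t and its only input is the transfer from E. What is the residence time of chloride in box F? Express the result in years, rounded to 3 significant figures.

252 yr

Box A: F(A→B) = (51.80 + 256.1) − 97.33 = 210.57 t/yr.
Box B: F(B→C) = (210.57 + 58.82) − 55.94 = 213.45 t/yr.
Box C: F(C→D) = (213.45 + 108.1) − 126.5 = 195.05 t/yr.
Box D: F(D→E) = (195.05 + 26.19) − 56.95 = 164.29 t/yr.
Box E: F(E→F) = (164.29 + 116.1) − 89.27 = 191.12 t/yr.
Box F throughput = its input = 191.12 t/yr; τ = 48150 / 191.12 = 251.9 yr.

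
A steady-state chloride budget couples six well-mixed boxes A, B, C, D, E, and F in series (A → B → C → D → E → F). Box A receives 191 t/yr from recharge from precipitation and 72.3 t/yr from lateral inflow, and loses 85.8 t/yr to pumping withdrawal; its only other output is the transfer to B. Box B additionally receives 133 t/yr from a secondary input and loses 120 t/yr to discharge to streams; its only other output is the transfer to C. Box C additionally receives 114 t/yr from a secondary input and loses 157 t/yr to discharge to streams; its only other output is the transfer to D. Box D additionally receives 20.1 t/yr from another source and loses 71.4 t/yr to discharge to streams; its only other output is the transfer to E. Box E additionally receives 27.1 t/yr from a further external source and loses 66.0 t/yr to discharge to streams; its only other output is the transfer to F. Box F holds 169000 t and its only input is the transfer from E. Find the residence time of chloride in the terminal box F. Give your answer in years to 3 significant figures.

2950 yr

Box A: F(A→B) = (191 + 72.3) − 85.8 = 177.50 t/yr.
Box B: F(B→C) = (177.50 + 133) − 120 = 190.50 t/yr.
Box C: F(C→D) = (190.50 + 114) − 157 = 147.50 t/yr.
Box D: F(D→E) = (147.50 + 20.1) − 71.4 = 96.200 t/yr.
Box E: F(E→F) = (96.200 + 27.1) − 66.0 = 57.300 t/yr.
Box F throughput = its input = 57.300 t/yr; τ = 169000 / 57.300 = 2949 yr.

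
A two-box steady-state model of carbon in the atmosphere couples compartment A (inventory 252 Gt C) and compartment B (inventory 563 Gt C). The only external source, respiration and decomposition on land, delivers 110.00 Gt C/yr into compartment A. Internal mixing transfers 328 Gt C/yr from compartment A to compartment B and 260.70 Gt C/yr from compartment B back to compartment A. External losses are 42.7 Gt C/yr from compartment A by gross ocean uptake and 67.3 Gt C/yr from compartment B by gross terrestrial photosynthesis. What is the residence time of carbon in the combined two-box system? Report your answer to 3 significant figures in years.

7.41 yr

For the system as a whole, the A↔B exchange is internal and contributes nothing to the throughput; only the external sinks remove mass.
M_total = 252 + 563 = 815.00 Gt C.
ΣF_external_out = 42.7 + 67.3 = 110.00 Gt C/yr.
τ = M_total / ΣF_ext = 815.00 / 110.00 = 7.409 yr.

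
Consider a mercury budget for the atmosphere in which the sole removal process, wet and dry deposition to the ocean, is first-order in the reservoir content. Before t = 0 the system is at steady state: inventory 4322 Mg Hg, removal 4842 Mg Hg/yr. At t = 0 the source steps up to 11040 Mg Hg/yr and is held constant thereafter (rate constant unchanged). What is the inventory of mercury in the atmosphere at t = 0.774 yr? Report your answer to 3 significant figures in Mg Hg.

7530 Mg Hg

τ = M₀/F₀ = 4322/4842 = 0.8926 yr; rate constant k = 1/τ.
New steady state M_∞ = F₁/k = F₁·τ = 11040 × 0.8926 = 9854.4 Mg Hg.
M(t) = M_∞ + (M₀ − M_∞)·e^(−t/τ); t/τ = 0.774/0.8926 = 0.8671, so e^(−t/τ) = 0.4202.
M(t) = 9854.4 − 5532 × 0.4202 = 7529.9 Mg Hg.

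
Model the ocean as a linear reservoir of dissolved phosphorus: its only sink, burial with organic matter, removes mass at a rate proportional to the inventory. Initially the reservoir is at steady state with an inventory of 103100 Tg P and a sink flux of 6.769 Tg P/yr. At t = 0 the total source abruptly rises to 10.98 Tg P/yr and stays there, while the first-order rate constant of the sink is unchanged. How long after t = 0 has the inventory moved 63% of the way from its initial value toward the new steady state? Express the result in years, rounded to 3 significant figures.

15100 yr

τ = M₀/F₀ = 103100/6.769 = 15230 yr.
The remaining gap fraction is e^(−t/τ); 63% covered ⇒ e^(−t/τ) = 0.370.
t = −τ ln(0.370) = 15230 × 0.9943 = 15140 yr.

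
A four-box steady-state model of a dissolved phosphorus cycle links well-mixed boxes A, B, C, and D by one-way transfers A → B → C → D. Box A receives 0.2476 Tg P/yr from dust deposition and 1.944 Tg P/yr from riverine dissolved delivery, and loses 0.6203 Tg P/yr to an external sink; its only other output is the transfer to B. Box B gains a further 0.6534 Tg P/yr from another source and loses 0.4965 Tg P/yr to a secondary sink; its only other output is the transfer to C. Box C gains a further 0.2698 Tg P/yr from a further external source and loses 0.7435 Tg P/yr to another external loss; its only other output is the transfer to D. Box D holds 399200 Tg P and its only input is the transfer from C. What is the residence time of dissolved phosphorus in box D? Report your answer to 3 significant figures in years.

Box A: F(A→B) = (0.2476 + 1.944) − 0.6203 = 1.5713 Tg P/yr.
Box B: F(B→C) = (1.5713 + 0.6534) − 0.4965 = 1.7282 Tg P/yr.
Box C: F(C→D) = (1.7282 + 0.2698) − 0.7435 = 1.2545 Tg P/yr.
Box D throughput = its input = 1.2545 Tg P/yr; τ = 399200 / 1.2545 = 318200 yr.

318000 yr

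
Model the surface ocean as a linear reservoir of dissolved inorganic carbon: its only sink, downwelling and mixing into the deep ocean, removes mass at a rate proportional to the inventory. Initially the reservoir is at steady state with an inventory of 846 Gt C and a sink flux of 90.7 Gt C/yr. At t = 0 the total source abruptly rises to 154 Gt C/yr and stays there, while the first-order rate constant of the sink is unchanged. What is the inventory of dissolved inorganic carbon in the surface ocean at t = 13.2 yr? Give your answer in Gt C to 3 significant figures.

1290 Gt C

τ = M₀/F₀ = 846/90.7 = 9.327 yr; rate constant k = 1/τ.
New steady state M_∞ = F₁/k = F₁·τ = 154 × 9.327 = 1436.4 Gt C.
M(t) = M_∞ + (M₀ − M_∞)·e^(−t/τ); t/τ = 13.2/9.327 = 1.415, so e^(−t/τ) = 0.2429.
M(t) = 1436.4 − 590.4 × 0.2429 = 1293.0 Gt C.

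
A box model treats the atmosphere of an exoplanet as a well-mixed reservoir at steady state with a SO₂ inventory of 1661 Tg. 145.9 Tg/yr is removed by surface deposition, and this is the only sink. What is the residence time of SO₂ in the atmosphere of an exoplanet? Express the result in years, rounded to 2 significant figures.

11 yr

τ = M / F = 1661 / 145.9 = 11.38 yr.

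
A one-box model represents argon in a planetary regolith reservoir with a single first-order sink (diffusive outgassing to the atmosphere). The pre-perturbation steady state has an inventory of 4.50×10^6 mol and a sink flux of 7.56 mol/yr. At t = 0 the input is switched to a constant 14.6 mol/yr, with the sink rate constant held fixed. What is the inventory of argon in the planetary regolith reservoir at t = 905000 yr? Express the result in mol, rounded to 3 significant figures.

7.77×10^6 mol

The sink rate constant is k = F₀/M₀ = 7.56/4.50×10^6 = 1.680×10^-6 yr⁻¹.
Solving dM/dt = F₁ − kM with M(0) = M₀ gives M(t) = F₁/k + (M₀ − F₁/k)·e^(−kt).
F₁/k = 14.6/1.680×10^-6 = 8.6905×10^6 mol; kt = 1.680×10^-6 × 905000 = 1.520, e^(−kt) = 0.2186.
M(905000) = 8.6905×10^6 + (4.50×10^6 − 8.6905×10^6) × 0.2186 = 8.6905×10^6 − 916100 = 7.7743×10^6 mol.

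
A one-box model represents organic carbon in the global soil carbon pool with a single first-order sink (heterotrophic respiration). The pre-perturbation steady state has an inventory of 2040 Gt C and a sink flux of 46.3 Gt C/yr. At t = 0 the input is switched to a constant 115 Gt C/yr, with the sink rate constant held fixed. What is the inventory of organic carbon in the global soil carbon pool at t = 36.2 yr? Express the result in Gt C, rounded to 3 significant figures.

τ = M₀/F₀ = 2040/46.3 = 44.06 yr; rate constant k = 1/τ.
New steady state M_∞ = F₁/k = F₁·τ = 115 × 44.06 = 5067.0 Gt C.
M(t) = M_∞ + (M₀ − M_∞)·e^(−t/τ); t/τ = 36.2/44.06 = 0.8216, so e^(−t/τ) = 0.4397.
M(t) = 5067.0 − 3027 × 0.4397 = 3735.9 Gt C.

3740 Gt C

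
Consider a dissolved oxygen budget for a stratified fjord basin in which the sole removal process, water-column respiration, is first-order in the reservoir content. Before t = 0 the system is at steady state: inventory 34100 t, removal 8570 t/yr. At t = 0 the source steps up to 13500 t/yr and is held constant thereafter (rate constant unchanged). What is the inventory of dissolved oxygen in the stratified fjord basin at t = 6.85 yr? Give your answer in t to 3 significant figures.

50200 t

Residence time τ = M₀/F₀ = 3.979 yr. The eventual steady state is M_∞ = M₀·(F₁/F₀) = 34100 × 13500/8570 = 53716 t.
The anomaly ΔM(t) = M(t) − M_∞ decays as ΔM₀·e^(−t/τ) with ΔM₀ = 34100 − 53716 = −19620 t.
At t = 6.85 yr, e^(−t/τ) = e^(−1.722) = 0.1788, so ΔM = −3507 t and M = 53716 − 3507 = 50209 t.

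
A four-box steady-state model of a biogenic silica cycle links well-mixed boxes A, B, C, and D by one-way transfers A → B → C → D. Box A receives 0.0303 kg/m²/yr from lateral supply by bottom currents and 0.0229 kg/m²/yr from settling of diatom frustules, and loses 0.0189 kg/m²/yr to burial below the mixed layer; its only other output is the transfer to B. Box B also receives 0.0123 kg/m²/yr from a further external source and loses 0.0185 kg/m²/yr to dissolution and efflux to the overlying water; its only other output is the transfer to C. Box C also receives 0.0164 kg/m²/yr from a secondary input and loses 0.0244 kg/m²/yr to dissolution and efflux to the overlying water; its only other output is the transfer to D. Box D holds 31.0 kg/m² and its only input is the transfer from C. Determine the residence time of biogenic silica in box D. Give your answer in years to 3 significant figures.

1540 yr

Box A: F(A→B) = (0.0303 + 0.0229) − 0.0189 = 0.034300 kg/m²/yr.
Box B: F(B→C) = (0.034300 + 0.0123) − 0.0185 = 0.028100 kg/m²/yr.
Box C: F(C→D) = (0.028100 + 0.0164) − 0.0244 = 0.020100 kg/m²/yr.
Box D throughput = its input = 0.020100 kg/m²/yr; τ = 31.0 / 0.020100 = 1542 yr.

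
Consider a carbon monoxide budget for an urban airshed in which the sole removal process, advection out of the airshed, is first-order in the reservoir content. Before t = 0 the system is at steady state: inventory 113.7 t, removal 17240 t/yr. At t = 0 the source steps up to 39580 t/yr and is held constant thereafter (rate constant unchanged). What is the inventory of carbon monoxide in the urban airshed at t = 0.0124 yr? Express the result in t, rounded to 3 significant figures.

The sink rate constant is k = F₀/M₀ = 17240/113.7 = 151.6 yr⁻¹.
Solving dM/dt = F₁ − kM with M(0) = M₀ gives M(t) = F₁/k + (M₀ − F₁/k)·e^(−kt).
F₁/k = 39580/151.6 = 261.04 t; kt = 151.6 × 0.0124 = 1.880, e^(−kt) = 0.1526.
M(0.0124) = 261.04 + (113.7 − 261.04) × 0.1526 = 261.04 − 22.48 = 238.56 t.

239 t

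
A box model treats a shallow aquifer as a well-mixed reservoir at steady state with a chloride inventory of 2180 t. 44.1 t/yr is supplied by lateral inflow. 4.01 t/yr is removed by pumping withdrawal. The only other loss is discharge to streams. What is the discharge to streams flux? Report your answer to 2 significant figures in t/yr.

At steady state ΣF_in = ΣF_out.
ΣF_in = 44.100 t/yr.
Discharge to streams flux = ΣF_in − (4.01) = 44.100 − 4.010 = 40.09 t/yr.

40 t/yr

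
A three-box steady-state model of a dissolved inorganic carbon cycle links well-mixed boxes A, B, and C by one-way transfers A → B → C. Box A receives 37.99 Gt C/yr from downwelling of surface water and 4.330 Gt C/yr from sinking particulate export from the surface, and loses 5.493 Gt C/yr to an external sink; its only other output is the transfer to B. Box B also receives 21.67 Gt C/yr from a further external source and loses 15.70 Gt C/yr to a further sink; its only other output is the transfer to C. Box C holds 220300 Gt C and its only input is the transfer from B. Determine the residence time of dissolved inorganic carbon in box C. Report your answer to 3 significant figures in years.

Box A: F(A→B) = (37.99 + 4.330) − 5.493 = 36.827 Gt C/yr.
Box B: F(B→C) = (36.827 + 21.67) − 15.70 = 42.797 Gt C/yr.
Box C throughput = its input = 42.797 Gt C/yr; τ = 220300 / 42.797 = 5148 yr.

5150 yr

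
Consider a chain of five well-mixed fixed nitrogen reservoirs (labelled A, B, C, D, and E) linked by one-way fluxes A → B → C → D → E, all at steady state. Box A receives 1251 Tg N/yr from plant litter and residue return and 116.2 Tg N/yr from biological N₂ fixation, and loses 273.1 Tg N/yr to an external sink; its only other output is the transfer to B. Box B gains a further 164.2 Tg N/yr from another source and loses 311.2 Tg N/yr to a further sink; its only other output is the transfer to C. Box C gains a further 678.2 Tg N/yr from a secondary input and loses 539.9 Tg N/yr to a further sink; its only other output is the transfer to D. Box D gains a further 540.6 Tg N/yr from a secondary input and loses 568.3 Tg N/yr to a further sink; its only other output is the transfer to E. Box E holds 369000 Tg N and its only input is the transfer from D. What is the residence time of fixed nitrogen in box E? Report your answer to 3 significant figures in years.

Box A: F(A→B) = (1251 + 116.2) − 273.1 = 1094.1 Tg N/yr.
Box B: F(B→C) = (1094.1 + 164.2) − 311.2 = 947.10 Tg N/yr.
Box C: F(C→D) = (947.10 + 678.2) − 539.9 = 1085.4 Tg N/yr.
Box D: F(D→E) = (1085.4 + 540.6) − 568.3 = 1057.7 Tg N/yr.
Box E throughput = its input = 1057.7 Tg N/yr; τ = 369000 / 1057.7 = 348.9 yr.

349 yr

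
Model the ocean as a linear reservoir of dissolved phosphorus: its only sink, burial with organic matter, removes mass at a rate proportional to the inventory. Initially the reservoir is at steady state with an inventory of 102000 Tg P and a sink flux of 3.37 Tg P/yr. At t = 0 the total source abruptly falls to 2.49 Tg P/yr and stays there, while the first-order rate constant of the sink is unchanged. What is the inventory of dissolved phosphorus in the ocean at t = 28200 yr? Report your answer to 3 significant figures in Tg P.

The sink rate constant is k = F₀/M₀ = 3.37/102000 = 3.304×10^-5 yr⁻¹.
Solving dM/dt = F₁ − kM with M(0) = M₀ gives M(t) = F₁/k + (M₀ − F₁/k)·e^(−kt).
F₁/k = 2.49/3.304×10^-5 = 75365 Tg P; kt = 3.304×10^-5 × 28200 = 0.9317, e^(−kt) = 0.3939.
M(28200) = 75365 + (102000 − 75365) × 0.3939 = 75365 + 10490 = 85856 Tg P.

85900 Tg P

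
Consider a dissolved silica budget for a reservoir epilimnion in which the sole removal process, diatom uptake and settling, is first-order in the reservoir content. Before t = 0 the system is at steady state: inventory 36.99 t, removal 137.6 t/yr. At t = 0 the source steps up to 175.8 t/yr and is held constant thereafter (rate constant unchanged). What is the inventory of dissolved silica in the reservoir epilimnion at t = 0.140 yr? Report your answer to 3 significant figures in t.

The sink rate constant is k = F₀/M₀ = 137.6/36.99 = 3.720 yr⁻¹.
Solving dM/dt = F₁ − kM with M(0) = M₀ gives M(t) = F₁/k + (M₀ − F₁/k)·e^(−kt).
F₁/k = 175.8/3.720 = 47.259 t; kt = 3.720 × 0.140 = 0.5208, e^(−kt) = 0.5941.
M(0.140) = 47.259 + (36.99 − 47.259) × 0.5941 = 47.259 − 6.100 = 41.159 t.

41.2 t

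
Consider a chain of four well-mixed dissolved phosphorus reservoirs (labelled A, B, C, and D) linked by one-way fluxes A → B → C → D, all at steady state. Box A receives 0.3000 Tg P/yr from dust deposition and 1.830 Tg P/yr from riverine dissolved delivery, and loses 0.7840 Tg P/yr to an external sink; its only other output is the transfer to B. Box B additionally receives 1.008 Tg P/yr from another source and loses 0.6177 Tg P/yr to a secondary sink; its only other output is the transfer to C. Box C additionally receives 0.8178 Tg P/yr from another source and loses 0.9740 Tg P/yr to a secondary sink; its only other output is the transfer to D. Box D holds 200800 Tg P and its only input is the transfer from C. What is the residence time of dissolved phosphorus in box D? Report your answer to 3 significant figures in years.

127000 yr

Box A: F(A→B) = (0.3000 + 1.830) − 0.7840 = 1.3460 Tg P/yr.
Box B: F(B→C) = (1.3460 + 1.008) − 0.6177 = 1.7363 Tg P/yr.
Box C: F(C→D) = (1.7363 + 0.8178) − 0.9740 = 1.5801 Tg P/yr.
Box D throughput = its input = 1.5801 Tg P/yr; τ = 200800 / 1.5801 = 127100 yr.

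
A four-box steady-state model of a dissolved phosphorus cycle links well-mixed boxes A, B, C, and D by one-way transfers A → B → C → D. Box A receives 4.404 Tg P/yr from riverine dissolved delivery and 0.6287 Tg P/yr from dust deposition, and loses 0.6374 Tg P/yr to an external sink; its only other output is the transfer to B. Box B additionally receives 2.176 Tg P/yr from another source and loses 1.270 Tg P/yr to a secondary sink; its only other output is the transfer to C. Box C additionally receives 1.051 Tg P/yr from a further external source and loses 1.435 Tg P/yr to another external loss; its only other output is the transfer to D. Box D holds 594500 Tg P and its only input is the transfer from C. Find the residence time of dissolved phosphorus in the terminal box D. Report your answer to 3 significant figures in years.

121000 yr

Box A: F(A→B) = (4.404 + 0.6287) − 0.6374 = 4.3953 Tg P/yr.
Box B: F(B→C) = (4.3953 + 2.176) − 1.270 = 5.3013 Tg P/yr.
Box C: F(C→D) = (5.3013 + 1.051) − 1.435 = 4.9173 Tg P/yr.
Box D throughput = its input = 4.9173 Tg P/yr; τ = 594500 / 4.9173 = 120900 yr.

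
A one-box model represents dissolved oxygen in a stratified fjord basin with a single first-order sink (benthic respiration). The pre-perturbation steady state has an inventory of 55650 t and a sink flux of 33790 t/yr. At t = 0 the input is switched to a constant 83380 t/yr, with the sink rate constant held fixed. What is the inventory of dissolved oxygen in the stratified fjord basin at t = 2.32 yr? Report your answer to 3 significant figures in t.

The sink rate constant is k = F₀/M₀ = 33790/55650 = 0.6072 yr⁻¹.
Solving dM/dt = F₁ − kM with M(0) = M₀ gives M(t) = F₁/k + (M₀ − F₁/k)·e^(−kt).
F₁/k = 83380/0.6072 = 137320 t; kt = 0.6072 × 2.32 = 1.409, e^(−kt) = 0.2445.
M(2.32) = 137320 + (55650 − 137320) × 0.2445 = 137320 − 19970 = 117360 t.

117000 t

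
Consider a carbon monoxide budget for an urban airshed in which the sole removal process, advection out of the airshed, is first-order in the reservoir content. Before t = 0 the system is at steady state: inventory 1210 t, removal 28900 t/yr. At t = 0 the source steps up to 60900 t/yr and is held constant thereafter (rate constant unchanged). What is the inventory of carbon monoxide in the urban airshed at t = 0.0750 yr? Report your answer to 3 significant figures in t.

Residence time τ = M₀/F₀ = 0.04187 yr. The eventual steady state is M_∞ = M₀·(F₁/F₀) = 1210 × 60900/28900 = 2549.8 t.
The anomaly ΔM(t) = M(t) − M_∞ decays as ΔM₀·e^(−t/τ) with ΔM₀ = 1210 − 2549.8 = −1340 t.
At t = 0.0750 yr, e^(−t/τ) = e^(−1.791) = 0.1667, so ΔM = −223.4 t and M = 2549.8 − 223.4 = 2326.4 t.

2330 t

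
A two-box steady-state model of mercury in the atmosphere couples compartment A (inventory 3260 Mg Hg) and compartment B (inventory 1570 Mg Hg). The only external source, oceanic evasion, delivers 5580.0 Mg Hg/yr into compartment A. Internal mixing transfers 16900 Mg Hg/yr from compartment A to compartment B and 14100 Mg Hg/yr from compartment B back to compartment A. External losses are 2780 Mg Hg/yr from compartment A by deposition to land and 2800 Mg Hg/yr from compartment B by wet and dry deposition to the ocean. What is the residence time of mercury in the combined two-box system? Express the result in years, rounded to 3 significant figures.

0.866 yr

Residence time in the combined system uses the total inventory and the total *external* removal — internal exchanges between the two boxes cancel.
M_total = 3260 + 1570 = 4830.0 Mg Hg.
ΣF_external_out = 2780 + 2800 = 5580.0 Mg Hg/yr.
τ = M_total / ΣF_ext = 4830.0 / 5580.0 = 0.8656 yr.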